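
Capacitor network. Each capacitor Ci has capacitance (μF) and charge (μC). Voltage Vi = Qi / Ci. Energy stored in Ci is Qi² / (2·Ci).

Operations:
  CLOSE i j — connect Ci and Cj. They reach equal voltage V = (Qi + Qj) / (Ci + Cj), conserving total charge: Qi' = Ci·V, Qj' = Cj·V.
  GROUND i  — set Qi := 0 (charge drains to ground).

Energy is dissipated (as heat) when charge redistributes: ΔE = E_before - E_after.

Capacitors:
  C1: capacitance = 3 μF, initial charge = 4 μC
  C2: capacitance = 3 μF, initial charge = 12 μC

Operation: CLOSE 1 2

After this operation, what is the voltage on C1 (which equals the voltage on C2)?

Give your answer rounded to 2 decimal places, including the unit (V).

Answer: 2.67 V

Derivation:
Initial: C1(3μF, Q=4μC, V=1.33V), C2(3μF, Q=12μC, V=4.00V)
Op 1: CLOSE 1-2: Q_total=16.00, C_total=6.00, V=2.67; Q1=8.00, Q2=8.00; dissipated=5.333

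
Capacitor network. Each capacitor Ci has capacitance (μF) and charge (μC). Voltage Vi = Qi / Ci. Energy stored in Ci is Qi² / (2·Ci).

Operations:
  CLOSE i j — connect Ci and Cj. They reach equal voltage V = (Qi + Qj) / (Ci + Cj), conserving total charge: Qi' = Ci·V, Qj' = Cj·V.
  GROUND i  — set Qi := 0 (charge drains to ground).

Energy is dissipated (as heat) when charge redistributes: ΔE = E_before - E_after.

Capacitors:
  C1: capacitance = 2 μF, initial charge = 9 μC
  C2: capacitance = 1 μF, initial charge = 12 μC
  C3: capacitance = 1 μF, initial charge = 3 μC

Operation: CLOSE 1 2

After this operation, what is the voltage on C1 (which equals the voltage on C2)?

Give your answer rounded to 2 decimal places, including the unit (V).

Answer: 7.00 V

Derivation:
Initial: C1(2μF, Q=9μC, V=4.50V), C2(1μF, Q=12μC, V=12.00V), C3(1μF, Q=3μC, V=3.00V)
Op 1: CLOSE 1-2: Q_total=21.00, C_total=3.00, V=7.00; Q1=14.00, Q2=7.00; dissipated=18.750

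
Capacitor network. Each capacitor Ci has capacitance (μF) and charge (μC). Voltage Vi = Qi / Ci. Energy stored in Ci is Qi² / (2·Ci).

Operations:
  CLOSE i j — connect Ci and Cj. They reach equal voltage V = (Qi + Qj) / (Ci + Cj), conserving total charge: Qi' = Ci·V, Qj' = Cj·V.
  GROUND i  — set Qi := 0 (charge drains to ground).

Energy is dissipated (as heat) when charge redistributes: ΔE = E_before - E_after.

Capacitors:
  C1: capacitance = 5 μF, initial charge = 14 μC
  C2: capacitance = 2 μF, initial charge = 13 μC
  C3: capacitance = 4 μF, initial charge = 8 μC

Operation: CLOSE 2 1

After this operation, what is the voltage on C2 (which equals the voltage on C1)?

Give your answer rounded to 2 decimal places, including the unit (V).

Answer: 3.86 V

Derivation:
Initial: C1(5μF, Q=14μC, V=2.80V), C2(2μF, Q=13μC, V=6.50V), C3(4μF, Q=8μC, V=2.00V)
Op 1: CLOSE 2-1: Q_total=27.00, C_total=7.00, V=3.86; Q2=7.71, Q1=19.29; dissipated=9.779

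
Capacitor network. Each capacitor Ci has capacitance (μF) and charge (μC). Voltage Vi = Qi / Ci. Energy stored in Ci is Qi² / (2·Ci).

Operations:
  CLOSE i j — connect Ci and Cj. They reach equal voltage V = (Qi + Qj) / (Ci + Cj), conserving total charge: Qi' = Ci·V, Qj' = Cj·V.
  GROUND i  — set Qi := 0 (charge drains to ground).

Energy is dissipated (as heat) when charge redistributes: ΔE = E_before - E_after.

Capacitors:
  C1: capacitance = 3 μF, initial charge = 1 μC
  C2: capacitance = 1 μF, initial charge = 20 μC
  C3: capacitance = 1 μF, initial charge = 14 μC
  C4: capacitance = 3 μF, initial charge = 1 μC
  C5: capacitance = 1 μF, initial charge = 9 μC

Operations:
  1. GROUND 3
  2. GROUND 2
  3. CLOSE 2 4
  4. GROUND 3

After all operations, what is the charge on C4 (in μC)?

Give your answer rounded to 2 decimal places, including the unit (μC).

Answer: 0.75 μC

Derivation:
Initial: C1(3μF, Q=1μC, V=0.33V), C2(1μF, Q=20μC, V=20.00V), C3(1μF, Q=14μC, V=14.00V), C4(3μF, Q=1μC, V=0.33V), C5(1μF, Q=9μC, V=9.00V)
Op 1: GROUND 3: Q3=0; energy lost=98.000
Op 2: GROUND 2: Q2=0; energy lost=200.000
Op 3: CLOSE 2-4: Q_total=1.00, C_total=4.00, V=0.25; Q2=0.25, Q4=0.75; dissipated=0.042
Op 4: GROUND 3: Q3=0; energy lost=0.000
Final charges: Q1=1.00, Q2=0.25, Q3=0.00, Q4=0.75, Q5=9.00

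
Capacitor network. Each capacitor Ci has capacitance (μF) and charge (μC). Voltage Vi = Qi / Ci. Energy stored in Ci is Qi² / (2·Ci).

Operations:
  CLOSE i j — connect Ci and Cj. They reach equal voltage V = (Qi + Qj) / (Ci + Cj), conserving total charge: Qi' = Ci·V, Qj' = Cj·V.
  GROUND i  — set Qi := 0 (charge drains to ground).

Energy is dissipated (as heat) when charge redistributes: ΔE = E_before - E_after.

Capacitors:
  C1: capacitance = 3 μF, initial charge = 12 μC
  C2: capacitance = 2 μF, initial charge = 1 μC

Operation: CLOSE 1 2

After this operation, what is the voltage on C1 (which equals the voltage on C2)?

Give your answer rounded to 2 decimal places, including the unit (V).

Initial: C1(3μF, Q=12μC, V=4.00V), C2(2μF, Q=1μC, V=0.50V)
Op 1: CLOSE 1-2: Q_total=13.00, C_total=5.00, V=2.60; Q1=7.80, Q2=5.20; dissipated=7.350

Answer: 2.60 V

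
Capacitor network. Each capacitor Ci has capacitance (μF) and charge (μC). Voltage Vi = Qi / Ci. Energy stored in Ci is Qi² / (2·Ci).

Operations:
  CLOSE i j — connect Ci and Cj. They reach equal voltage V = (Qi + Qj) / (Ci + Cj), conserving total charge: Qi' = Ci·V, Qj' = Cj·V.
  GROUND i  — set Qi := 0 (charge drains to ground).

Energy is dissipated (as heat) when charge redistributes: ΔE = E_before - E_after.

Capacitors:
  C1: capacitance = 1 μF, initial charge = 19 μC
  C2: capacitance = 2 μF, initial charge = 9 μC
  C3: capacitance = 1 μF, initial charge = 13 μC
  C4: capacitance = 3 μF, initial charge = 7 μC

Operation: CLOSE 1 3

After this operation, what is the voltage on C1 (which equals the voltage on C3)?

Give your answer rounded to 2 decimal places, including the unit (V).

Initial: C1(1μF, Q=19μC, V=19.00V), C2(2μF, Q=9μC, V=4.50V), C3(1μF, Q=13μC, V=13.00V), C4(3μF, Q=7μC, V=2.33V)
Op 1: CLOSE 1-3: Q_total=32.00, C_total=2.00, V=16.00; Q1=16.00, Q3=16.00; dissipated=9.000

Answer: 16.00 V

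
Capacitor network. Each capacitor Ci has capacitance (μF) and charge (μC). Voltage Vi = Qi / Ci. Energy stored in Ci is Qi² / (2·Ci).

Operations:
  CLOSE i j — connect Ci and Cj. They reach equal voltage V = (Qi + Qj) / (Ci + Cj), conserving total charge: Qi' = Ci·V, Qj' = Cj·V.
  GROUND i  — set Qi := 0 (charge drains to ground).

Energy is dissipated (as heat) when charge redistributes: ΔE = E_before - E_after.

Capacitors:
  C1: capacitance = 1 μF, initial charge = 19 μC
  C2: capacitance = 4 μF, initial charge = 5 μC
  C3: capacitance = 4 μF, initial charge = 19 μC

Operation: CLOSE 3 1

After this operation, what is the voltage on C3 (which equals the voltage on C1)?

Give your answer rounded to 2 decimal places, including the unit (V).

Initial: C1(1μF, Q=19μC, V=19.00V), C2(4μF, Q=5μC, V=1.25V), C3(4μF, Q=19μC, V=4.75V)
Op 1: CLOSE 3-1: Q_total=38.00, C_total=5.00, V=7.60; Q3=30.40, Q1=7.60; dissipated=81.225

Answer: 7.60 V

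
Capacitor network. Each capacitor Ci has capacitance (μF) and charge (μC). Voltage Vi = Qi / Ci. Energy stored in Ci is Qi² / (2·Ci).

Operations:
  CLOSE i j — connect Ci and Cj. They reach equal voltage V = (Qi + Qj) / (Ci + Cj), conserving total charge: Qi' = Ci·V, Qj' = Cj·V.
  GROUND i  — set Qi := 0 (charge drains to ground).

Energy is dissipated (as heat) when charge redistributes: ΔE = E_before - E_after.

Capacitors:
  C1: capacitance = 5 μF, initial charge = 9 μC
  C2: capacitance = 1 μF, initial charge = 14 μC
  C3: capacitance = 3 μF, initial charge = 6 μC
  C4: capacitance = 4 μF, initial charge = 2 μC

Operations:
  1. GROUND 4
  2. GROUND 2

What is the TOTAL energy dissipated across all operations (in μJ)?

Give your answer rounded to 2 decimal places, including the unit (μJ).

Answer: 98.50 μJ

Derivation:
Initial: C1(5μF, Q=9μC, V=1.80V), C2(1μF, Q=14μC, V=14.00V), C3(3μF, Q=6μC, V=2.00V), C4(4μF, Q=2μC, V=0.50V)
Op 1: GROUND 4: Q4=0; energy lost=0.500
Op 2: GROUND 2: Q2=0; energy lost=98.000
Total dissipated: 98.500 μJ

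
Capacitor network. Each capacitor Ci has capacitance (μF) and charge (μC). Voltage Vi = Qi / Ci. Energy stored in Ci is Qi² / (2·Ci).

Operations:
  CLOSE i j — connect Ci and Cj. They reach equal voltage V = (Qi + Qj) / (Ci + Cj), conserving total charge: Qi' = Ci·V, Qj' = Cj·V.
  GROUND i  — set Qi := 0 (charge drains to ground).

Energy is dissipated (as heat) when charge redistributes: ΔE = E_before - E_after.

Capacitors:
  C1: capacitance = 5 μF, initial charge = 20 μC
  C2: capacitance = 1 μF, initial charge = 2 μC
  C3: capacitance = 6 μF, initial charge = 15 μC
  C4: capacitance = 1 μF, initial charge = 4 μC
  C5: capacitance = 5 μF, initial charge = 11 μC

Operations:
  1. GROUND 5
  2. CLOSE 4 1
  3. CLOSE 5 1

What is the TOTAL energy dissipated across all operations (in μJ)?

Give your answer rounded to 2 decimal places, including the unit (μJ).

Initial: C1(5μF, Q=20μC, V=4.00V), C2(1μF, Q=2μC, V=2.00V), C3(6μF, Q=15μC, V=2.50V), C4(1μF, Q=4μC, V=4.00V), C5(5μF, Q=11μC, V=2.20V)
Op 1: GROUND 5: Q5=0; energy lost=12.100
Op 2: CLOSE 4-1: Q_total=24.00, C_total=6.00, V=4.00; Q4=4.00, Q1=20.00; dissipated=0.000
Op 3: CLOSE 5-1: Q_total=20.00, C_total=10.00, V=2.00; Q5=10.00, Q1=10.00; dissipated=20.000
Total dissipated: 32.100 μJ

Answer: 32.10 μJ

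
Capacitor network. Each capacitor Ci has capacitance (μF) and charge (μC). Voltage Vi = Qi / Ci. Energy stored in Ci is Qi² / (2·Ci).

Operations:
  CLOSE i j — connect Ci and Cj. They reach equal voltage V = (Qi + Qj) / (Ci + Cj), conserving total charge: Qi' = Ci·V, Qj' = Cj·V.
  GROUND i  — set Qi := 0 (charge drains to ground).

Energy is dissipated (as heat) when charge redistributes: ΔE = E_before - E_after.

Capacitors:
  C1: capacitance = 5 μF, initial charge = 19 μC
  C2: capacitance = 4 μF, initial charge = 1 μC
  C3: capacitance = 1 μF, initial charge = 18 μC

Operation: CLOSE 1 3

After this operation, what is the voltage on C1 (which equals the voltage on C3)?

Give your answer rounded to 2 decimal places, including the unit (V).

Answer: 6.17 V

Derivation:
Initial: C1(5μF, Q=19μC, V=3.80V), C2(4μF, Q=1μC, V=0.25V), C3(1μF, Q=18μC, V=18.00V)
Op 1: CLOSE 1-3: Q_total=37.00, C_total=6.00, V=6.17; Q1=30.83, Q3=6.17; dissipated=84.017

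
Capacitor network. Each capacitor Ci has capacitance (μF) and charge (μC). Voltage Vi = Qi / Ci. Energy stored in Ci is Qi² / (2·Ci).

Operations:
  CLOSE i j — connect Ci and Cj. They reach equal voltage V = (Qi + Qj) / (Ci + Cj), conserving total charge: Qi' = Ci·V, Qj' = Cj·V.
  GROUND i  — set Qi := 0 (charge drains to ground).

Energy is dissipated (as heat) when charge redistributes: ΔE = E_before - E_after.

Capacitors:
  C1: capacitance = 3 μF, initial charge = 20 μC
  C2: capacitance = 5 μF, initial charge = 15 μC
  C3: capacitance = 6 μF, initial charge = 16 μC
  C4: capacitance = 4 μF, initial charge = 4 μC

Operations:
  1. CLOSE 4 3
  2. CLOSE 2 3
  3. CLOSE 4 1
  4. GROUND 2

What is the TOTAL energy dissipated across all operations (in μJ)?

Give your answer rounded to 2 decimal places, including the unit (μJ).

Initial: C1(3μF, Q=20μC, V=6.67V), C2(5μF, Q=15μC, V=3.00V), C3(6μF, Q=16μC, V=2.67V), C4(4μF, Q=4μC, V=1.00V)
Op 1: CLOSE 4-3: Q_total=20.00, C_total=10.00, V=2.00; Q4=8.00, Q3=12.00; dissipated=3.333
Op 2: CLOSE 2-3: Q_total=27.00, C_total=11.00, V=2.45; Q2=12.27, Q3=14.73; dissipated=1.364
Op 3: CLOSE 4-1: Q_total=28.00, C_total=7.00, V=4.00; Q4=16.00, Q1=12.00; dissipated=18.667
Op 4: GROUND 2: Q2=0; energy lost=15.062
Total dissipated: 38.426 μJ

Answer: 38.43 μJ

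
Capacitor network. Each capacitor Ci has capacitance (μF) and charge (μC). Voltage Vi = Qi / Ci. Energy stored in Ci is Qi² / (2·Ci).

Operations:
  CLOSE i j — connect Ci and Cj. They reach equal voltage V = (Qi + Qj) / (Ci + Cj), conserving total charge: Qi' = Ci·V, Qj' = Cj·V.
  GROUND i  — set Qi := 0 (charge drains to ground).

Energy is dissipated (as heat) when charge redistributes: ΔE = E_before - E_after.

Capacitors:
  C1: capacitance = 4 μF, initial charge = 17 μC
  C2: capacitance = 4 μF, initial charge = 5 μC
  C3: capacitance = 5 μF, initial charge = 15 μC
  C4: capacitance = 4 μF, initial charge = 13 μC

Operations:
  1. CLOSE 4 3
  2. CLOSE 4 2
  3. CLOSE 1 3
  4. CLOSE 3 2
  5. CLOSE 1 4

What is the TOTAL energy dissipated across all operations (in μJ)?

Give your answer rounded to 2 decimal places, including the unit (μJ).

Answer: 9.33 μJ

Derivation:
Initial: C1(4μF, Q=17μC, V=4.25V), C2(4μF, Q=5μC, V=1.25V), C3(5μF, Q=15μC, V=3.00V), C4(4μF, Q=13μC, V=3.25V)
Op 1: CLOSE 4-3: Q_total=28.00, C_total=9.00, V=3.11; Q4=12.44, Q3=15.56; dissipated=0.069
Op 2: CLOSE 4-2: Q_total=17.44, C_total=8.00, V=2.18; Q4=8.72, Q2=8.72; dissipated=3.464
Op 3: CLOSE 1-3: Q_total=32.56, C_total=9.00, V=3.62; Q1=14.47, Q3=18.09; dissipated=1.441
Op 4: CLOSE 3-2: Q_total=26.81, C_total=9.00, V=2.98; Q3=14.89, Q2=11.91; dissipated=2.294
Op 5: CLOSE 1-4: Q_total=23.19, C_total=8.00, V=2.90; Q1=11.60, Q4=11.60; dissipated=2.064
Total dissipated: 9.332 μJ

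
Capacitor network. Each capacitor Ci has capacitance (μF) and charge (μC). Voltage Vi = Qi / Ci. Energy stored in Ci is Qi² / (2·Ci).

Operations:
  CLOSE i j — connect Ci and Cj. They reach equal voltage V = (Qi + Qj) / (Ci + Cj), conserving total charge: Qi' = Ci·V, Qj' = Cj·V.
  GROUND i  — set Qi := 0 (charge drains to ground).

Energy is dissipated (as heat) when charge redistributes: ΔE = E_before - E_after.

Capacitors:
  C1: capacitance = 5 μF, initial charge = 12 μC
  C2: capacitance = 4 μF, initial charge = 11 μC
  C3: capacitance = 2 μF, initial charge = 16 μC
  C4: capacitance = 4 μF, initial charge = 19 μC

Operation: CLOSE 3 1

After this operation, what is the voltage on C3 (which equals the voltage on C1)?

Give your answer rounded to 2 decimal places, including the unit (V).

Answer: 4.00 V

Derivation:
Initial: C1(5μF, Q=12μC, V=2.40V), C2(4μF, Q=11μC, V=2.75V), C3(2μF, Q=16μC, V=8.00V), C4(4μF, Q=19μC, V=4.75V)
Op 1: CLOSE 3-1: Q_total=28.00, C_total=7.00, V=4.00; Q3=8.00, Q1=20.00; dissipated=22.400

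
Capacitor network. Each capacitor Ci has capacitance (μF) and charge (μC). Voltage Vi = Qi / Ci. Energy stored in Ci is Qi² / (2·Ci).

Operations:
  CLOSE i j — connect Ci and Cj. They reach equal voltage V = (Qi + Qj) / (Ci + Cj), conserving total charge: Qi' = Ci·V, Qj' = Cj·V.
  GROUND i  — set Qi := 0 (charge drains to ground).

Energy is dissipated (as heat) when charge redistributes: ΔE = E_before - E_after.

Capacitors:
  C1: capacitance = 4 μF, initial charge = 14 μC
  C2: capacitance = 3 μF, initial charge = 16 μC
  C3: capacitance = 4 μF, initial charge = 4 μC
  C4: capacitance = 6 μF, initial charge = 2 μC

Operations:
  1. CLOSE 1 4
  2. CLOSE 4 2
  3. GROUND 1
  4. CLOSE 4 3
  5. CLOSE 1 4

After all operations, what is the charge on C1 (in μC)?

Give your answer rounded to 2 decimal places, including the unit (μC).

Answer: 5.06 μC

Derivation:
Initial: C1(4μF, Q=14μC, V=3.50V), C2(3μF, Q=16μC, V=5.33V), C3(4μF, Q=4μC, V=1.00V), C4(6μF, Q=2μC, V=0.33V)
Op 1: CLOSE 1-4: Q_total=16.00, C_total=10.00, V=1.60; Q1=6.40, Q4=9.60; dissipated=12.033
Op 2: CLOSE 4-2: Q_total=25.60, C_total=9.00, V=2.84; Q4=17.07, Q2=8.53; dissipated=13.938
Op 3: GROUND 1: Q1=0; energy lost=5.120
Op 4: CLOSE 4-3: Q_total=21.07, C_total=10.00, V=2.11; Q4=12.64, Q3=8.43; dissipated=4.082
Op 5: CLOSE 1-4: Q_total=12.64, C_total=10.00, V=1.26; Q1=5.06, Q4=7.58; dissipated=5.326
Final charges: Q1=5.06, Q2=8.53, Q3=8.43, Q4=7.58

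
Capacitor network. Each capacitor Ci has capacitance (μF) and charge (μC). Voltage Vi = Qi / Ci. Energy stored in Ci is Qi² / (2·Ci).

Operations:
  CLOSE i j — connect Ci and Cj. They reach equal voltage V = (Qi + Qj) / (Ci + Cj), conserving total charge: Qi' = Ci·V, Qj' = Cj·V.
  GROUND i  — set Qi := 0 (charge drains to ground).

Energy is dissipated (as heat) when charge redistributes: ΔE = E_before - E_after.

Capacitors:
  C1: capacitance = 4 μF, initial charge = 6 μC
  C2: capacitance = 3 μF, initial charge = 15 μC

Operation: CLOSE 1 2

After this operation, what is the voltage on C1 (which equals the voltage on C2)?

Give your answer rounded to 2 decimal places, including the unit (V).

Answer: 3.00 V

Derivation:
Initial: C1(4μF, Q=6μC, V=1.50V), C2(3μF, Q=15μC, V=5.00V)
Op 1: CLOSE 1-2: Q_total=21.00, C_total=7.00, V=3.00; Q1=12.00, Q2=9.00; dissipated=10.500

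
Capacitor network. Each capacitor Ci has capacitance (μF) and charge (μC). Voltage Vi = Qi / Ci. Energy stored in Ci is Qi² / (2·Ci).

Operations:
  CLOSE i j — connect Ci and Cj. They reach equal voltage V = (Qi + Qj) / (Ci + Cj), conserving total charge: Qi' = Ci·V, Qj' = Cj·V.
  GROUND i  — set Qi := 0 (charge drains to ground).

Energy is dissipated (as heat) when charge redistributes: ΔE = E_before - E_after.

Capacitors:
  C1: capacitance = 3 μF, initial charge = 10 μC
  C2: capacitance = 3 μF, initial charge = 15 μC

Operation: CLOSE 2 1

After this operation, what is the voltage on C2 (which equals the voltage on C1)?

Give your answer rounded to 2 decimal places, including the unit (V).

Initial: C1(3μF, Q=10μC, V=3.33V), C2(3μF, Q=15μC, V=5.00V)
Op 1: CLOSE 2-1: Q_total=25.00, C_total=6.00, V=4.17; Q2=12.50, Q1=12.50; dissipated=2.083

Answer: 4.17 V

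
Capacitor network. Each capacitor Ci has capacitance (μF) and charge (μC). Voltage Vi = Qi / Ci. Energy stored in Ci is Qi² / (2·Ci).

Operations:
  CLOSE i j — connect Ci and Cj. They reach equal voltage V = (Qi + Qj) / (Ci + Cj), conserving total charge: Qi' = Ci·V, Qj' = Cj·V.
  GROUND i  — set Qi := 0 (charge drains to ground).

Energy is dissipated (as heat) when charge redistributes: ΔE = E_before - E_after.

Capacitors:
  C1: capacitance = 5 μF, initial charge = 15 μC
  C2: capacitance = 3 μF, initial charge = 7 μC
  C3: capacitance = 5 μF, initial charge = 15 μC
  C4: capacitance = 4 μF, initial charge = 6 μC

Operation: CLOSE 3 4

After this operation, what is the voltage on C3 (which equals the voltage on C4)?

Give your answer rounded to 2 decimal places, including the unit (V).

Initial: C1(5μF, Q=15μC, V=3.00V), C2(3μF, Q=7μC, V=2.33V), C3(5μF, Q=15μC, V=3.00V), C4(4μF, Q=6μC, V=1.50V)
Op 1: CLOSE 3-4: Q_total=21.00, C_total=9.00, V=2.33; Q3=11.67, Q4=9.33; dissipated=2.500

Answer: 2.33 V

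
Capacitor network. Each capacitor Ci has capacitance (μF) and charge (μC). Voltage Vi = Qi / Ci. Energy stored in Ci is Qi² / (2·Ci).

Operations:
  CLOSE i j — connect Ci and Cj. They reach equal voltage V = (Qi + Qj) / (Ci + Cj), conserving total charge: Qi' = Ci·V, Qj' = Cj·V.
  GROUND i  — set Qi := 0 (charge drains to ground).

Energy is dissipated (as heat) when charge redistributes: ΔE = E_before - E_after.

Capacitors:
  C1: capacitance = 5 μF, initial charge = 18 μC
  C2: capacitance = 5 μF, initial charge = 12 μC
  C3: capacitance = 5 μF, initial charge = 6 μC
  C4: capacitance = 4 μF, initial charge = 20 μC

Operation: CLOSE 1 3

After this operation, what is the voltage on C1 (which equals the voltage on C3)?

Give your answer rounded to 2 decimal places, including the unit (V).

Initial: C1(5μF, Q=18μC, V=3.60V), C2(5μF, Q=12μC, V=2.40V), C3(5μF, Q=6μC, V=1.20V), C4(4μF, Q=20μC, V=5.00V)
Op 1: CLOSE 1-3: Q_total=24.00, C_total=10.00, V=2.40; Q1=12.00, Q3=12.00; dissipated=7.200

Answer: 2.40 V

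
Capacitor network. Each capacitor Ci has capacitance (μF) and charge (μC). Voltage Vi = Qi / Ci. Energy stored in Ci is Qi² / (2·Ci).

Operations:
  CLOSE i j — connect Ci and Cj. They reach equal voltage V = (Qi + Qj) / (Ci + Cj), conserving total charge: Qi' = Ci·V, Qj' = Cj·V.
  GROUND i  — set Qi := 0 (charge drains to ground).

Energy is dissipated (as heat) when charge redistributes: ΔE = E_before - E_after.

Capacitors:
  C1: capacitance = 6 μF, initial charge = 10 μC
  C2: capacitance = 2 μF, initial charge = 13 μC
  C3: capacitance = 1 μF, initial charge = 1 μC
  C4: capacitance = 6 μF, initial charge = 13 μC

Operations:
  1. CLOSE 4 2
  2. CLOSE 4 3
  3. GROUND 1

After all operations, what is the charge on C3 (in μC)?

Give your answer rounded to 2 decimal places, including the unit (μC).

Answer: 2.93 μC

Derivation:
Initial: C1(6μF, Q=10μC, V=1.67V), C2(2μF, Q=13μC, V=6.50V), C3(1μF, Q=1μC, V=1.00V), C4(6μF, Q=13μC, V=2.17V)
Op 1: CLOSE 4-2: Q_total=26.00, C_total=8.00, V=3.25; Q4=19.50, Q2=6.50; dissipated=14.083
Op 2: CLOSE 4-3: Q_total=20.50, C_total=7.00, V=2.93; Q4=17.57, Q3=2.93; dissipated=2.170
Op 3: GROUND 1: Q1=0; energy lost=8.333
Final charges: Q1=0.00, Q2=6.50, Q3=2.93, Q4=17.57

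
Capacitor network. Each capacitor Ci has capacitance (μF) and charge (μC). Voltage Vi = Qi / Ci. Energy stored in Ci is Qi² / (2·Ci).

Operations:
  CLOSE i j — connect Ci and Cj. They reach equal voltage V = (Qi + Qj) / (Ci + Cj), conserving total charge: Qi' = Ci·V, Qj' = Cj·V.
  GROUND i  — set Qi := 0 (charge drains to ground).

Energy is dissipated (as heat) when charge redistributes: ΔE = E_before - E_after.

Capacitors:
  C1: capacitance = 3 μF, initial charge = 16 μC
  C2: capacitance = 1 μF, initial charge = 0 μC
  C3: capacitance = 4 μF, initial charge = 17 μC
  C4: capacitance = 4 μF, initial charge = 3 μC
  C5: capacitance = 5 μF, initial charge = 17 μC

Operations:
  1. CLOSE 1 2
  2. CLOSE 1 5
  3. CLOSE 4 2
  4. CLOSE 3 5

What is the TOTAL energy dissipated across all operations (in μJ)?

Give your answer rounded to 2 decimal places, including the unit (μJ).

Answer: 15.66 μJ

Derivation:
Initial: C1(3μF, Q=16μC, V=5.33V), C2(1μF, Q=0μC, V=0.00V), C3(4μF, Q=17μC, V=4.25V), C4(4μF, Q=3μC, V=0.75V), C5(5μF, Q=17μC, V=3.40V)
Op 1: CLOSE 1-2: Q_total=16.00, C_total=4.00, V=4.00; Q1=12.00, Q2=4.00; dissipated=10.667
Op 2: CLOSE 1-5: Q_total=29.00, C_total=8.00, V=3.62; Q1=10.88, Q5=18.12; dissipated=0.338
Op 3: CLOSE 4-2: Q_total=7.00, C_total=5.00, V=1.40; Q4=5.60, Q2=1.40; dissipated=4.225
Op 4: CLOSE 3-5: Q_total=35.12, C_total=9.00, V=3.90; Q3=15.61, Q5=19.51; dissipated=0.434
Total dissipated: 15.663 μJ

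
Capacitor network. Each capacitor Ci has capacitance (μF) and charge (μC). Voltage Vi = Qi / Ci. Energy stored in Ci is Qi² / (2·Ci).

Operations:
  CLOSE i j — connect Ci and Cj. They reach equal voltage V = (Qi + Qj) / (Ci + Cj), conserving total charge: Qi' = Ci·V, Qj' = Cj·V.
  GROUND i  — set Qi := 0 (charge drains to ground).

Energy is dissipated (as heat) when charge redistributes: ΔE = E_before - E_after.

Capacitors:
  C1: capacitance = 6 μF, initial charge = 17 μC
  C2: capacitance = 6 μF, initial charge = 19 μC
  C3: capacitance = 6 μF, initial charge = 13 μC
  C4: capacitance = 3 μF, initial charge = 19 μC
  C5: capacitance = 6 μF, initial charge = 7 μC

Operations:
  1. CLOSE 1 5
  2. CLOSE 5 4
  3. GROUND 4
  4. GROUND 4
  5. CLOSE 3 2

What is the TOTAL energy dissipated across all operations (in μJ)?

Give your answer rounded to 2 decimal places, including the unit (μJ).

Answer: 42.24 μJ

Derivation:
Initial: C1(6μF, Q=17μC, V=2.83V), C2(6μF, Q=19μC, V=3.17V), C3(6μF, Q=13μC, V=2.17V), C4(3μF, Q=19μC, V=6.33V), C5(6μF, Q=7μC, V=1.17V)
Op 1: CLOSE 1-5: Q_total=24.00, C_total=12.00, V=2.00; Q1=12.00, Q5=12.00; dissipated=4.167
Op 2: CLOSE 5-4: Q_total=31.00, C_total=9.00, V=3.44; Q5=20.67, Q4=10.33; dissipated=18.778
Op 3: GROUND 4: Q4=0; energy lost=17.796
Op 4: GROUND 4: Q4=0; energy lost=0.000
Op 5: CLOSE 3-2: Q_total=32.00, C_total=12.00, V=2.67; Q3=16.00, Q2=16.00; dissipated=1.500
Total dissipated: 42.241 μJ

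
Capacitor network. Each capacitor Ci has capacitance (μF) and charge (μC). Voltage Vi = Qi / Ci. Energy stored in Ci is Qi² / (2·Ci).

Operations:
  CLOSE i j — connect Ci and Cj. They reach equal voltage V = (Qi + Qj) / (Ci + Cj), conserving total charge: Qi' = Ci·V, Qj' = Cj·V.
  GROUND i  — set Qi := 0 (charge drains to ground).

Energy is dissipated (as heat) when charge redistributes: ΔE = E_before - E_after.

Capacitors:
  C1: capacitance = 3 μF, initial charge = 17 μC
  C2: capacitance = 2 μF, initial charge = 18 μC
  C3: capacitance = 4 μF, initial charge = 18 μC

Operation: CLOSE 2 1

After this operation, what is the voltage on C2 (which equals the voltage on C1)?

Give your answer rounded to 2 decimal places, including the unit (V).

Initial: C1(3μF, Q=17μC, V=5.67V), C2(2μF, Q=18μC, V=9.00V), C3(4μF, Q=18μC, V=4.50V)
Op 1: CLOSE 2-1: Q_total=35.00, C_total=5.00, V=7.00; Q2=14.00, Q1=21.00; dissipated=6.667

Answer: 7.00 V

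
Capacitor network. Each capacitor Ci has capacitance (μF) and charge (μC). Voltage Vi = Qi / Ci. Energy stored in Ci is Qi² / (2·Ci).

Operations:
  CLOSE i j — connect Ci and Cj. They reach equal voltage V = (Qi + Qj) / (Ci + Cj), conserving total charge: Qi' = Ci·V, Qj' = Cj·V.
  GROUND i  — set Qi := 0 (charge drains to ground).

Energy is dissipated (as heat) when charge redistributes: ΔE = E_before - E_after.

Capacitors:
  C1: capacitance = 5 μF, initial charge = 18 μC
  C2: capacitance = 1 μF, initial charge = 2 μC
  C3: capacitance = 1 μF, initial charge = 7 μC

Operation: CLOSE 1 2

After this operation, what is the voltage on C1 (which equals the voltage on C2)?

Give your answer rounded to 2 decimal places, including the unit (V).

Answer: 3.33 V

Derivation:
Initial: C1(5μF, Q=18μC, V=3.60V), C2(1μF, Q=2μC, V=2.00V), C3(1μF, Q=7μC, V=7.00V)
Op 1: CLOSE 1-2: Q_total=20.00, C_total=6.00, V=3.33; Q1=16.67, Q2=3.33; dissipated=1.067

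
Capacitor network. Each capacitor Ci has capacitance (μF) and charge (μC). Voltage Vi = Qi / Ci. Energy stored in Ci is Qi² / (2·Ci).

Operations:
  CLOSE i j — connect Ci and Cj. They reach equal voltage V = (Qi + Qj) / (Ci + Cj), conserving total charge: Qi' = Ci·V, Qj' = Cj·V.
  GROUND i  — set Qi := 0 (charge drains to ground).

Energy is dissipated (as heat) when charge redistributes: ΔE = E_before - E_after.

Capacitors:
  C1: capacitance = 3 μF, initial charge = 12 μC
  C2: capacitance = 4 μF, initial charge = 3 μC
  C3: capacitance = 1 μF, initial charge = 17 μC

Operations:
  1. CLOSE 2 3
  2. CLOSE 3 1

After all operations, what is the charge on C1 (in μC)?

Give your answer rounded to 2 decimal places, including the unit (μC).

Initial: C1(3μF, Q=12μC, V=4.00V), C2(4μF, Q=3μC, V=0.75V), C3(1μF, Q=17μC, V=17.00V)
Op 1: CLOSE 2-3: Q_total=20.00, C_total=5.00, V=4.00; Q2=16.00, Q3=4.00; dissipated=105.625
Op 2: CLOSE 3-1: Q_total=16.00, C_total=4.00, V=4.00; Q3=4.00, Q1=12.00; dissipated=0.000
Final charges: Q1=12.00, Q2=16.00, Q3=4.00

Answer: 12.00 μC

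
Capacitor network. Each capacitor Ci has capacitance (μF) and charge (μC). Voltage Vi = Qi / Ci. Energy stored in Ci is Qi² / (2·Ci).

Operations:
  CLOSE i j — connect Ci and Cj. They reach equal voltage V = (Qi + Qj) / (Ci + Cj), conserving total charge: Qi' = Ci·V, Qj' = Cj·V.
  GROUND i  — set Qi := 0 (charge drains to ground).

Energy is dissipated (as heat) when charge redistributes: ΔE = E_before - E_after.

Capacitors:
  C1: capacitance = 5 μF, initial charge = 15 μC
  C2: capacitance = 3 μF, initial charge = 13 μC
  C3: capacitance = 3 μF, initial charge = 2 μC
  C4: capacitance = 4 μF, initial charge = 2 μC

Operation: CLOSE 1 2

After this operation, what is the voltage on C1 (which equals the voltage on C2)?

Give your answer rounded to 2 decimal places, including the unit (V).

Initial: C1(5μF, Q=15μC, V=3.00V), C2(3μF, Q=13μC, V=4.33V), C3(3μF, Q=2μC, V=0.67V), C4(4μF, Q=2μC, V=0.50V)
Op 1: CLOSE 1-2: Q_total=28.00, C_total=8.00, V=3.50; Q1=17.50, Q2=10.50; dissipated=1.667

Answer: 3.50 V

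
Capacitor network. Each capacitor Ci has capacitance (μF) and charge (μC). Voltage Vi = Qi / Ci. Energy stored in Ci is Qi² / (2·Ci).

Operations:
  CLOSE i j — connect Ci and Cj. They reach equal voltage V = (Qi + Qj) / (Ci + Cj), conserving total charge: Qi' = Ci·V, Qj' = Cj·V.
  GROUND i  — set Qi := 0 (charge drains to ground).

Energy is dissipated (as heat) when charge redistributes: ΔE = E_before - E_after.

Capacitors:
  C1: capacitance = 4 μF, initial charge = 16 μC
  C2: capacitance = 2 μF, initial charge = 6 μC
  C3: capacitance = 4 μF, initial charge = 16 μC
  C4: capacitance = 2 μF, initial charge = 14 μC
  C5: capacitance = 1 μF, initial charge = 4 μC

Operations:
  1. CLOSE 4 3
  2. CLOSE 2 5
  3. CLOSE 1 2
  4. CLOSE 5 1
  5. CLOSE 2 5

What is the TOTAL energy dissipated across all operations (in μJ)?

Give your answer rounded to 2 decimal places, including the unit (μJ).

Answer: 6.71 μJ

Derivation:
Initial: C1(4μF, Q=16μC, V=4.00V), C2(2μF, Q=6μC, V=3.00V), C3(4μF, Q=16μC, V=4.00V), C4(2μF, Q=14μC, V=7.00V), C5(1μF, Q=4μC, V=4.00V)
Op 1: CLOSE 4-3: Q_total=30.00, C_total=6.00, V=5.00; Q4=10.00, Q3=20.00; dissipated=6.000
Op 2: CLOSE 2-5: Q_total=10.00, C_total=3.00, V=3.33; Q2=6.67, Q5=3.33; dissipated=0.333
Op 3: CLOSE 1-2: Q_total=22.67, C_total=6.00, V=3.78; Q1=15.11, Q2=7.56; dissipated=0.296
Op 4: CLOSE 5-1: Q_total=18.44, C_total=5.00, V=3.69; Q5=3.69, Q1=14.76; dissipated=0.079
Op 5: CLOSE 2-5: Q_total=11.24, C_total=3.00, V=3.75; Q2=7.50, Q5=3.75; dissipated=0.003
Total dissipated: 6.711 μJ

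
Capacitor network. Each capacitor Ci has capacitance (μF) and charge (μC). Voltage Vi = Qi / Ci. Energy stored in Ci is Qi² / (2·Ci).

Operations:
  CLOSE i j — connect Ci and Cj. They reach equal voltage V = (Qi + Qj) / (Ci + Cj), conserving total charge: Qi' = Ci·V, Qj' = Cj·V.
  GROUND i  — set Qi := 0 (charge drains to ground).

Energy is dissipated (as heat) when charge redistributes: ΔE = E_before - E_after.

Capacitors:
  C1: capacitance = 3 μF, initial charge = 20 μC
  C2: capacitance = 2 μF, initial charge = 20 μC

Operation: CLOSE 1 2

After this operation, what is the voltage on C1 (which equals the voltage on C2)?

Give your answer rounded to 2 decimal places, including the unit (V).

Initial: C1(3μF, Q=20μC, V=6.67V), C2(2μF, Q=20μC, V=10.00V)
Op 1: CLOSE 1-2: Q_total=40.00, C_total=5.00, V=8.00; Q1=24.00, Q2=16.00; dissipated=6.667

Answer: 8.00 V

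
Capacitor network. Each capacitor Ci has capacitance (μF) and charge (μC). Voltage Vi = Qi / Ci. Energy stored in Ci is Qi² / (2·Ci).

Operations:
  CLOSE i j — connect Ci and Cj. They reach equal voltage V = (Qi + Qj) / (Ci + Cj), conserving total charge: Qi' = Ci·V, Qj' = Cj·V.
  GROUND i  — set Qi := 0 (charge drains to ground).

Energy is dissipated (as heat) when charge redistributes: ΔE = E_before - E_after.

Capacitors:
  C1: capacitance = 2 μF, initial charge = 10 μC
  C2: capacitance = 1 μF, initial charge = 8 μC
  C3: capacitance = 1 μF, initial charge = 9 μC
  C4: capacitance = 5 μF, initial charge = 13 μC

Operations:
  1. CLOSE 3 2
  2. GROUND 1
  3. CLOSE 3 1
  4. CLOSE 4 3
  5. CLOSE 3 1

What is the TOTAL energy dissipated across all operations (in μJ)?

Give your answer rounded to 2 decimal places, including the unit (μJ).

Answer: 49.37 μJ

Derivation:
Initial: C1(2μF, Q=10μC, V=5.00V), C2(1μF, Q=8μC, V=8.00V), C3(1μF, Q=9μC, V=9.00V), C4(5μF, Q=13μC, V=2.60V)
Op 1: CLOSE 3-2: Q_total=17.00, C_total=2.00, V=8.50; Q3=8.50, Q2=8.50; dissipated=0.250
Op 2: GROUND 1: Q1=0; energy lost=25.000
Op 3: CLOSE 3-1: Q_total=8.50, C_total=3.00, V=2.83; Q3=2.83, Q1=5.67; dissipated=24.083
Op 4: CLOSE 4-3: Q_total=15.83, C_total=6.00, V=2.64; Q4=13.19, Q3=2.64; dissipated=0.023
Op 5: CLOSE 3-1: Q_total=8.31, C_total=3.00, V=2.77; Q3=2.77, Q1=5.54; dissipated=0.013
Total dissipated: 49.369 μJ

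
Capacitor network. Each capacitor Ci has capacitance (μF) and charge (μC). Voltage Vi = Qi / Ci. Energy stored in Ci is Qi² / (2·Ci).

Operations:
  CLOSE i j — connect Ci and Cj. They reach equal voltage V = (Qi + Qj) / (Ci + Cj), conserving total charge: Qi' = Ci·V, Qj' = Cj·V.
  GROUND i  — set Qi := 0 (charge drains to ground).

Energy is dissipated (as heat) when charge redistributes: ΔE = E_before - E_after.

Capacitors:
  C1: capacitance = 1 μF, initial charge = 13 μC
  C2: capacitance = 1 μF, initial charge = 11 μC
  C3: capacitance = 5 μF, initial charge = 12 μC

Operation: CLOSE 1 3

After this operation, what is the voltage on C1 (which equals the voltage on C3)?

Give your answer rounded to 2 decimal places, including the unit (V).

Answer: 4.17 V

Derivation:
Initial: C1(1μF, Q=13μC, V=13.00V), C2(1μF, Q=11μC, V=11.00V), C3(5μF, Q=12μC, V=2.40V)
Op 1: CLOSE 1-3: Q_total=25.00, C_total=6.00, V=4.17; Q1=4.17, Q3=20.83; dissipated=46.817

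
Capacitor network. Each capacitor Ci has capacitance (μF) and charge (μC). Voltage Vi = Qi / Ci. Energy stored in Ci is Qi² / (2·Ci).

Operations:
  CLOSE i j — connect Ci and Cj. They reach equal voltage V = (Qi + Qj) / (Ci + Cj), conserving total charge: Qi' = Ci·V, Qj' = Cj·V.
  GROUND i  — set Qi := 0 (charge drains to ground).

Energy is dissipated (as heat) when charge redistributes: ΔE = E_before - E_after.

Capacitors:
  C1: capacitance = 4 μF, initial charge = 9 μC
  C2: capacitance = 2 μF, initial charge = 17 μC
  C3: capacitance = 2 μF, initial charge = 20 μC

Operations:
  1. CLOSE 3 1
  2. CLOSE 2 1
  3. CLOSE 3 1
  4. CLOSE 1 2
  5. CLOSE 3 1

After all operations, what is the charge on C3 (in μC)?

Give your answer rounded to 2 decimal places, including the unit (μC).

Answer: 11.48 μC

Derivation:
Initial: C1(4μF, Q=9μC, V=2.25V), C2(2μF, Q=17μC, V=8.50V), C3(2μF, Q=20μC, V=10.00V)
Op 1: CLOSE 3-1: Q_total=29.00, C_total=6.00, V=4.83; Q3=9.67, Q1=19.33; dissipated=40.042
Op 2: CLOSE 2-1: Q_total=36.33, C_total=6.00, V=6.06; Q2=12.11, Q1=24.22; dissipated=8.963
Op 3: CLOSE 3-1: Q_total=33.89, C_total=6.00, V=5.65; Q3=11.30, Q1=22.59; dissipated=0.996
Op 4: CLOSE 1-2: Q_total=34.70, C_total=6.00, V=5.78; Q1=23.14, Q2=11.57; dissipated=0.111
Op 5: CLOSE 3-1: Q_total=34.43, C_total=6.00, V=5.74; Q3=11.48, Q1=22.95; dissipated=0.012
Final charges: Q1=22.95, Q2=11.57, Q3=11.48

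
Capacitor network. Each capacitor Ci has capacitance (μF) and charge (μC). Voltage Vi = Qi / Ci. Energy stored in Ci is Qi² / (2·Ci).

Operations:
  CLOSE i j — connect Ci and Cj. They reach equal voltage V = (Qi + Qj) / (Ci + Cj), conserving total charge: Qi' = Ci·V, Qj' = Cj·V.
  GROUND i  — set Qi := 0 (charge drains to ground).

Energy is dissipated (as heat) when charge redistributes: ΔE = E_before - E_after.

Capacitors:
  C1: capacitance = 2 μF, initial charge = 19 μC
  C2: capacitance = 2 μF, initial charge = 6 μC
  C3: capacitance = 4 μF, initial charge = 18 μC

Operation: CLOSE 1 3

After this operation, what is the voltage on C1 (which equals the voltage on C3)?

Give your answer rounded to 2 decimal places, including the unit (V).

Initial: C1(2μF, Q=19μC, V=9.50V), C2(2μF, Q=6μC, V=3.00V), C3(4μF, Q=18μC, V=4.50V)
Op 1: CLOSE 1-3: Q_total=37.00, C_total=6.00, V=6.17; Q1=12.33, Q3=24.67; dissipated=16.667

Answer: 6.17 V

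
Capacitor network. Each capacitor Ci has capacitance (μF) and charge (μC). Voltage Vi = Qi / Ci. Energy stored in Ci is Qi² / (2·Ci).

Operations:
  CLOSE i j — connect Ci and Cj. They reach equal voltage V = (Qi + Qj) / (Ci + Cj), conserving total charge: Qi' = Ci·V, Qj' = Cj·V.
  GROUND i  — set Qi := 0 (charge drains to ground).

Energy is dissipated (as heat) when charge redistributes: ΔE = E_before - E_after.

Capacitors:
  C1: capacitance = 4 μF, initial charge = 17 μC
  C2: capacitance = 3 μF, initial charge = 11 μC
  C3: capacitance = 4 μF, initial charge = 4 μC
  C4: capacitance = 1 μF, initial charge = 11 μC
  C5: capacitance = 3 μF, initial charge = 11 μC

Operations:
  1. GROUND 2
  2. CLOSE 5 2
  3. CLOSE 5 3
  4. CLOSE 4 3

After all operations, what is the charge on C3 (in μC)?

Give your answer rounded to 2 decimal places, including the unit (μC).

Initial: C1(4μF, Q=17μC, V=4.25V), C2(3μF, Q=11μC, V=3.67V), C3(4μF, Q=4μC, V=1.00V), C4(1μF, Q=11μC, V=11.00V), C5(3μF, Q=11μC, V=3.67V)
Op 1: GROUND 2: Q2=0; energy lost=20.167
Op 2: CLOSE 5-2: Q_total=11.00, C_total=6.00, V=1.83; Q5=5.50, Q2=5.50; dissipated=10.083
Op 3: CLOSE 5-3: Q_total=9.50, C_total=7.00, V=1.36; Q5=4.07, Q3=5.43; dissipated=0.595
Op 4: CLOSE 4-3: Q_total=16.43, C_total=5.00, V=3.29; Q4=3.29, Q3=13.14; dissipated=37.194
Final charges: Q1=17.00, Q2=5.50, Q3=13.14, Q4=3.29, Q5=4.07

Answer: 13.14 μC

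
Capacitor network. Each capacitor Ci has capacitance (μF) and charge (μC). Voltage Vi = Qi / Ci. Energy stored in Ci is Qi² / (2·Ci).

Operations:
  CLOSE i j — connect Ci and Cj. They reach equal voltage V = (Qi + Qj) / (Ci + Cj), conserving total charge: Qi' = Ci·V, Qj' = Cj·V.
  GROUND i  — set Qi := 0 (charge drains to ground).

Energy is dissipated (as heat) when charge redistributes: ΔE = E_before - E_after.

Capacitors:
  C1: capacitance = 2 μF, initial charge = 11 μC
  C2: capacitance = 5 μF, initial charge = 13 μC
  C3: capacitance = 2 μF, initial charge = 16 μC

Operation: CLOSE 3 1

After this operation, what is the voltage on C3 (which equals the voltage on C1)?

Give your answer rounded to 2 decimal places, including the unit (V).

Initial: C1(2μF, Q=11μC, V=5.50V), C2(5μF, Q=13μC, V=2.60V), C3(2μF, Q=16μC, V=8.00V)
Op 1: CLOSE 3-1: Q_total=27.00, C_total=4.00, V=6.75; Q3=13.50, Q1=13.50; dissipated=3.125

Answer: 6.75 V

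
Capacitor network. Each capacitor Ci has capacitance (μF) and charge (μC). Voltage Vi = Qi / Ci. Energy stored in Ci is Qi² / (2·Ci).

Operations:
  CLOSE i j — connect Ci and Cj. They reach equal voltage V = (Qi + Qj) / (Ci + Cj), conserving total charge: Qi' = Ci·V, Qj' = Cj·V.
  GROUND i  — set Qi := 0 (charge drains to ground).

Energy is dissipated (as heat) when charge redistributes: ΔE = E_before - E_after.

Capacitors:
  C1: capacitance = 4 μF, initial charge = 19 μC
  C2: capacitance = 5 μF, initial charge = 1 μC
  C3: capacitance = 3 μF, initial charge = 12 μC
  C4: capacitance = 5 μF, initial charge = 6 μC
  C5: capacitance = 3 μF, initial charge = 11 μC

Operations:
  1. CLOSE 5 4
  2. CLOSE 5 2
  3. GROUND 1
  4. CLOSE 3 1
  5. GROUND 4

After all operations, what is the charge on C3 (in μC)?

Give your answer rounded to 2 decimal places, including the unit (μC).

Initial: C1(4μF, Q=19μC, V=4.75V), C2(5μF, Q=1μC, V=0.20V), C3(3μF, Q=12μC, V=4.00V), C4(5μF, Q=6μC, V=1.20V), C5(3μF, Q=11μC, V=3.67V)
Op 1: CLOSE 5-4: Q_total=17.00, C_total=8.00, V=2.12; Q5=6.38, Q4=10.62; dissipated=5.704
Op 2: CLOSE 5-2: Q_total=7.38, C_total=8.00, V=0.92; Q5=2.77, Q2=4.61; dissipated=3.474
Op 3: GROUND 1: Q1=0; energy lost=45.125
Op 4: CLOSE 3-1: Q_total=12.00, C_total=7.00, V=1.71; Q3=5.14, Q1=6.86; dissipated=13.714
Op 5: GROUND 4: Q4=0; energy lost=11.289
Final charges: Q1=6.86, Q2=4.61, Q3=5.14, Q4=0.00, Q5=2.77

Answer: 5.14 μC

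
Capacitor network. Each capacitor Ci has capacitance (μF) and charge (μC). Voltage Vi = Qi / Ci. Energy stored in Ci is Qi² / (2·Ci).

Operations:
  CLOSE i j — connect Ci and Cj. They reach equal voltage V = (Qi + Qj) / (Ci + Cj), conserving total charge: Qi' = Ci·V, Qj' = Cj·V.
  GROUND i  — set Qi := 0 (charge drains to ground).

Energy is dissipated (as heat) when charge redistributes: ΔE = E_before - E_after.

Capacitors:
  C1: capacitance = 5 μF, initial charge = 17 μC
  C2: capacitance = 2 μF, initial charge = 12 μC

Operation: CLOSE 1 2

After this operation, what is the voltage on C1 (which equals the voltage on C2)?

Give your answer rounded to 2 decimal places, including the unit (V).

Initial: C1(5μF, Q=17μC, V=3.40V), C2(2μF, Q=12μC, V=6.00V)
Op 1: CLOSE 1-2: Q_total=29.00, C_total=7.00, V=4.14; Q1=20.71, Q2=8.29; dissipated=4.829

Answer: 4.14 V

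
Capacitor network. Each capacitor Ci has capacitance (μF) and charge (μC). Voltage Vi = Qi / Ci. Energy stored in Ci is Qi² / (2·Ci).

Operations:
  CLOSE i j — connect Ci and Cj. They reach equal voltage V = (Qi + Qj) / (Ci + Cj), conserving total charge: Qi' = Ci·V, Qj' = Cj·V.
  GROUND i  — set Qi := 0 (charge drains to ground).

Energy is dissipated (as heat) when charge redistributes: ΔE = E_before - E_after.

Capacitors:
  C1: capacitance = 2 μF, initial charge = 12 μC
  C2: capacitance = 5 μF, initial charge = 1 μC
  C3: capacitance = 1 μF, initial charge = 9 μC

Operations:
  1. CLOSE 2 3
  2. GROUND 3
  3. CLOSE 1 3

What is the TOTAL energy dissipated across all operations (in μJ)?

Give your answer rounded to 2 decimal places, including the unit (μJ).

Answer: 45.66 μJ

Derivation:
Initial: C1(2μF, Q=12μC, V=6.00V), C2(5μF, Q=1μC, V=0.20V), C3(1μF, Q=9μC, V=9.00V)
Op 1: CLOSE 2-3: Q_total=10.00, C_total=6.00, V=1.67; Q2=8.33, Q3=1.67; dissipated=32.267
Op 2: GROUND 3: Q3=0; energy lost=1.389
Op 3: CLOSE 1-3: Q_total=12.00, C_total=3.00, V=4.00; Q1=8.00, Q3=4.00; dissipated=12.000
Total dissipated: 45.656 μJ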